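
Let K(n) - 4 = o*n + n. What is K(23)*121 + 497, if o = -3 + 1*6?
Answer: 12113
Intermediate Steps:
o = 3 (o = -3 + 6 = 3)
K(n) = 4 + 4*n (K(n) = 4 + (3*n + n) = 4 + 4*n)
K(23)*121 + 497 = (4 + 4*23)*121 + 497 = (4 + 92)*121 + 497 = 96*121 + 497 = 11616 + 497 = 12113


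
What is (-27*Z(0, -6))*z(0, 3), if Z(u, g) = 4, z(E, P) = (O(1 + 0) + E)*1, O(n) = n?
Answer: -108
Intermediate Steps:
z(E, P) = 1 + E (z(E, P) = ((1 + 0) + E)*1 = (1 + E)*1 = 1 + E)
(-27*Z(0, -6))*z(0, 3) = (-27*4)*(1 + 0) = -108*1 = -108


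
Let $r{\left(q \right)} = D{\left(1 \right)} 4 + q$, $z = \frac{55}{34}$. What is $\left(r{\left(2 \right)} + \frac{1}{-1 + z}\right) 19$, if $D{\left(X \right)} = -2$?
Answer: $- \frac{1748}{21} \approx -83.238$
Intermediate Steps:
$z = \frac{55}{34}$ ($z = 55 \cdot \frac{1}{34} = \frac{55}{34} \approx 1.6176$)
$r{\left(q \right)} = -8 + q$ ($r{\left(q \right)} = \left(-2\right) 4 + q = -8 + q$)
$\left(r{\left(2 \right)} + \frac{1}{-1 + z}\right) 19 = \left(\left(-8 + 2\right) + \frac{1}{-1 + \frac{55}{34}}\right) 19 = \left(-6 + \frac{1}{\frac{21}{34}}\right) 19 = \left(-6 + \frac{34}{21}\right) 19 = \left(- \frac{92}{21}\right) 19 = - \frac{1748}{21}$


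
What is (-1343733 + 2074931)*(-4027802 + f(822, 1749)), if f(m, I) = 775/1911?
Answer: -432932709128362/147 ≈ -2.9451e+12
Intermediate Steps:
f(m, I) = 775/1911 (f(m, I) = 775*(1/1911) = 775/1911)
(-1343733 + 2074931)*(-4027802 + f(822, 1749)) = (-1343733 + 2074931)*(-4027802 + 775/1911) = 731198*(-7697128847/1911) = -432932709128362/147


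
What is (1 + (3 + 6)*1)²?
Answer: 100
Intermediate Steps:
(1 + (3 + 6)*1)² = (1 + 9*1)² = (1 + 9)² = 10² = 100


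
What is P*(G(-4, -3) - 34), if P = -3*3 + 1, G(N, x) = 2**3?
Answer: 208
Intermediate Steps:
G(N, x) = 8
P = -8 (P = -9 + 1 = -8)
P*(G(-4, -3) - 34) = -8*(8 - 34) = -8*(-26) = 208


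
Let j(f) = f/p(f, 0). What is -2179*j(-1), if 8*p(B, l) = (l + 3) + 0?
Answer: 17432/3 ≈ 5810.7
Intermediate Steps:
p(B, l) = 3/8 + l/8 (p(B, l) = ((l + 3) + 0)/8 = ((3 + l) + 0)/8 = (3 + l)/8 = 3/8 + l/8)
j(f) = 8*f/3 (j(f) = f/(3/8 + (⅛)*0) = f/(3/8 + 0) = f/(3/8) = f*(8/3) = 8*f/3)
-2179*j(-1) = -17432*(-1)/3 = -2179*(-8/3) = 17432/3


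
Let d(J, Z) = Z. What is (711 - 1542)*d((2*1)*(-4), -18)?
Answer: 14958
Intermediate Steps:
(711 - 1542)*d((2*1)*(-4), -18) = (711 - 1542)*(-18) = -831*(-18) = 14958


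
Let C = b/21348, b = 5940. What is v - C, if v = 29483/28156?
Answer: 12837679/16696508 ≈ 0.76888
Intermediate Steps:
v = 29483/28156 (v = 29483*(1/28156) = 29483/28156 ≈ 1.0471)
C = 165/593 (C = 5940/21348 = 5940*(1/21348) = 165/593 ≈ 0.27825)
v - C = 29483/28156 - 1*165/593 = 29483/28156 - 165/593 = 12837679/16696508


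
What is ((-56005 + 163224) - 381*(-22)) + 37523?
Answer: 153124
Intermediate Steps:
((-56005 + 163224) - 381*(-22)) + 37523 = (107219 + 8382) + 37523 = 115601 + 37523 = 153124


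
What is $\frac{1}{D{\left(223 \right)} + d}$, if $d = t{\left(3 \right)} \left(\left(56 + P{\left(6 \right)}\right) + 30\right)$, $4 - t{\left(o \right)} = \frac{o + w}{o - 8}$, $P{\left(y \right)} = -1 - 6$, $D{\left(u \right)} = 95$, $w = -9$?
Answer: $\frac{5}{1581} \approx 0.0031626$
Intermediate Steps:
$P{\left(y \right)} = -7$ ($P{\left(y \right)} = -1 - 6 = -7$)
$t{\left(o \right)} = 4 - \frac{-9 + o}{-8 + o}$ ($t{\left(o \right)} = 4 - \frac{o - 9}{o - 8} = 4 - \frac{-9 + o}{-8 + o}$)
$d = \frac{1106}{5}$ ($d = \frac{-23 + 3 \cdot 3}{-8 + 3} \left(\left(56 - 7\right) + 30\right) = \frac{-23 + 9}{-5} \left(49 + 30\right) = \left(- \frac{1}{5}\right) \left(-14\right) 79 = \frac{14}{5} \cdot 79 = \frac{1106}{5} \approx 221.2$)
$\frac{1}{D{\left(223 \right)} + d} = \frac{1}{95 + \frac{1106}{5}} = \frac{1}{\frac{1581}{5}} = \frac{5}{1581}$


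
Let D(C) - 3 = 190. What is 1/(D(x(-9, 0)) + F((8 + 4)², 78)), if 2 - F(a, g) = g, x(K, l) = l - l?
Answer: 1/117 ≈ 0.0085470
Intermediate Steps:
x(K, l) = 0
F(a, g) = 2 - g
D(C) = 193 (D(C) = 3 + 190 = 193)
1/(D(x(-9, 0)) + F((8 + 4)², 78)) = 1/(193 + (2 - 1*78)) = 1/(193 + (2 - 78)) = 1/(193 - 76) = 1/117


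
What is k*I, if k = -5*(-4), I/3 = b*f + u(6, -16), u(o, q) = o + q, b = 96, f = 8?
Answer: 45480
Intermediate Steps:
I = 2274 (I = 3*(96*8 + (6 - 16)) = 3*(768 - 10) = 3*758 = 2274)
k = 20
k*I = 20*2274 = 45480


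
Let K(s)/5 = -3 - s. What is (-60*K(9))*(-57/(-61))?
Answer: 205200/61 ≈ 3363.9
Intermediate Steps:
K(s) = -15 - 5*s (K(s) = 5*(-3 - s) = -15 - 5*s)
(-60*K(9))*(-57/(-61)) = (-60*(-15 - 5*9))*(-57/(-61)) = (-60*(-15 - 45))*(-57*(-1/61)) = -60*(-60)*(57/61) = 3600*(57/61) = 205200/61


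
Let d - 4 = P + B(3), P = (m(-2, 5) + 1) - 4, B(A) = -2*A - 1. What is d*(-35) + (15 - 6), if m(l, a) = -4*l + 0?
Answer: -61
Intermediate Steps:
B(A) = -1 - 2*A
m(l, a) = -4*l
P = 5 (P = (-4*(-2) + 1) - 4 = (8 + 1) - 4 = 9 - 4 = 5)
d = 2 (d = 4 + (5 + (-1 - 2*3)) = 4 + (5 + (-1 - 6)) = 4 + (5 - 7) = 4 - 2 = 2)
d*(-35) + (15 - 6) = 2*(-35) + (15 - 6) = -70 + 9 = -61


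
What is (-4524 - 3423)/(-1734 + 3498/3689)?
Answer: 9772161/2131076 ≈ 4.5856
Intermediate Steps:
(-4524 - 3423)/(-1734 + 3498/3689) = -7947/(-1734 + 3498*(1/3689)) = -7947/(-1734 + 3498/3689) = -7947/(-6393228/3689) = -7947*(-3689/6393228) = 9772161/2131076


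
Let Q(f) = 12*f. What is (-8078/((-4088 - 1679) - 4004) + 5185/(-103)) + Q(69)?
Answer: 783479363/1006413 ≈ 778.49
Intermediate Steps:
(-8078/((-4088 - 1679) - 4004) + 5185/(-103)) + Q(69) = (-8078/((-4088 - 1679) - 4004) + 5185/(-103)) + 12*69 = (-8078/(-5767 - 4004) + 5185*(-1/103)) + 828 = (-8078/(-9771) - 5185/103) + 828 = (-8078*(-1/9771) - 5185/103) + 828 = (8078/9771 - 5185/103) + 828 = -49830601/1006413 + 828 = 783479363/1006413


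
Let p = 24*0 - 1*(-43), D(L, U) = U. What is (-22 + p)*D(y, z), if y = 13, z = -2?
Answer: -42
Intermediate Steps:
p = 43 (p = 0 + 43 = 43)
(-22 + p)*D(y, z) = (-22 + 43)*(-2) = 21*(-2) = -42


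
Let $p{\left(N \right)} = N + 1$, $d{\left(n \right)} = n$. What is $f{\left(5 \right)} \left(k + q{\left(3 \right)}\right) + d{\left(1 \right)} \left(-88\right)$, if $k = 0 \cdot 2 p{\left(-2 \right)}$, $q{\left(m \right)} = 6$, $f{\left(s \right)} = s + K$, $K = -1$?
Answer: $-64$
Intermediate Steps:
$p{\left(N \right)} = 1 + N$
$f{\left(s \right)} = -1 + s$ ($f{\left(s \right)} = s - 1 = -1 + s$)
$k = 0$ ($k = 0 \cdot 2 \left(1 - 2\right) = 0 \left(-1\right) = 0$)
$f{\left(5 \right)} \left(k + q{\left(3 \right)}\right) + d{\left(1 \right)} \left(-88\right) = \left(-1 + 5\right) \left(0 + 6\right) + 1 \left(-88\right) = 4 \cdot 6 - 88 = 24 - 88 = -64$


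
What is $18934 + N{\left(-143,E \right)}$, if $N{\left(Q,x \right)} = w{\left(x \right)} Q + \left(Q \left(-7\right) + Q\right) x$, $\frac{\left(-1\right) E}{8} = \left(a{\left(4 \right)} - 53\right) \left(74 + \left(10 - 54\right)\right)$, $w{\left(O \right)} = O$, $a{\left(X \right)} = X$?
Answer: $8427334$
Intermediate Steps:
$E = 11760$ ($E = - 8 \left(4 - 53\right) \left(74 + \left(10 - 54\right)\right) = - 8 \left(- 49 \left(74 - 44\right)\right) = - 8 \left(\left(-49\right) 30\right) = \left(-8\right) \left(-1470\right) = 11760$)
$N{\left(Q,x \right)} = - 5 Q x$ ($N{\left(Q,x \right)} = x Q + \left(Q \left(-7\right) + Q\right) x = Q x + \left(- 7 Q + Q\right) x = Q x + - 6 Q x = Q x - 6 Q x = - 5 Q x$)
$18934 + N{\left(-143,E \right)} = 18934 - \left(-715\right) 11760 = 18934 + 8408400 = 8427334$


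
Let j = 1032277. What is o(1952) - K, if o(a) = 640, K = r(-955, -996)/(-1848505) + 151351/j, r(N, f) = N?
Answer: 244189505292322/381633839177 ≈ 639.85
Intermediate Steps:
K = 56151780958/381633839177 (K = -955/(-1848505) + 151351/1032277 = -955*(-1/1848505) + 151351*(1/1032277) = 191/369701 + 151351/1032277 = 56151780958/381633839177 ≈ 0.14714)
o(1952) - K = 640 - 1*56151780958/381633839177 = 640 - 56151780958/381633839177 = 244189505292322/381633839177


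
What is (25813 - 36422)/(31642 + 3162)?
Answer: -10609/34804 ≈ -0.30482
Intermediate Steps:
(25813 - 36422)/(31642 + 3162) = -10609/34804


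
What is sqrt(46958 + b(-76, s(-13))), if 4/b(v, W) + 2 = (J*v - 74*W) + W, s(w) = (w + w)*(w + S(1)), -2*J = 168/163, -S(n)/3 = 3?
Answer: 8*sqrt(29350217395915)/200005 ≈ 216.70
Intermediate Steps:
S(n) = -9 (S(n) = -3*3 = -9)
J = -84/163 ≈ -0.51534
s(w) = 2*w*(-9 + w) (s(w) = (w + w)*(w - 9) = (2*w)*(-9 + w) = 2*w*(-9 + w))
b(v, W) = 4/(-2 - 73*W - 84*v/163) (b(v, W) = 4/(-2 + ((-84*v/163 - 74*W) + W)) = 4/(-2 + ((-74*W - 84*v/163) + W)) = 4/(-2 + (-73*W - 84*v/163)) = 4/(-2 - 73*W - 84*v/163))
sqrt(46958 + b(-76, s(-13))) = sqrt(46958 - 652/(326 + 84*(-76) + 11899*(2*(-13)*(-9 - 13)))) = sqrt(46958 - 652/(326 - 6384 + 11899*(2*(-13)*(-22)))) = sqrt(46958 - 652/(326 - 6384 + 11899*572)) = sqrt(46958 - 652/(326 - 6384 + 6806228)) = sqrt(46958 - 652/6800170) = sqrt(46958 - 652*1/6800170) = sqrt(46958 - 326/3400085) = sqrt(159661191104/3400085) = 8*sqrt(29350217395915)/200005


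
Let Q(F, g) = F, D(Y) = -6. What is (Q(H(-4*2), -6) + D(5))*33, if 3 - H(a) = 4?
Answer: -231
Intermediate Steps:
H(a) = -1 (H(a) = 3 - 1*4 = 3 - 4 = -1)
(Q(H(-4*2), -6) + D(5))*33 = (-1 - 6)*33 = -7*33 = -231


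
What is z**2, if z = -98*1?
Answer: 9604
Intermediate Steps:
z = -98
z**2 = (-98)**2 = 9604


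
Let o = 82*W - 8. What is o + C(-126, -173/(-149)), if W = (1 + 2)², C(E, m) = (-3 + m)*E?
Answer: 143294/149 ≈ 961.71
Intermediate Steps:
C(E, m) = E*(-3 + m)
W = 9 (W = 3² = 9)
o = 730 (o = 82*9 - 8 = 738 - 8 = 730)
o + C(-126, -173/(-149)) = 730 - 126*(-3 - 173/(-149)) = 730 - 126*(-3 - 173*(-1/149)) = 730 - 126*(-3 + 173/149) = 730 - 126*(-274/149) = 730 + 34524/149 = 143294/149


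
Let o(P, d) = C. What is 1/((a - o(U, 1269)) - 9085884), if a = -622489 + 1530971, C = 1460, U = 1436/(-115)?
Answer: -1/8178862 ≈ -1.2227e-7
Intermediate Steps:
U = -1436/115 (U = 1436*(-1/115) = -1436/115 ≈ -12.487)
o(P, d) = 1460
a = 908482
1/((a - o(U, 1269)) - 9085884) = 1/((908482 - 1*1460) - 9085884) = 1/((908482 - 1460) - 9085884) = 1/(907022 - 9085884) = 1/(-8178862) = -1/8178862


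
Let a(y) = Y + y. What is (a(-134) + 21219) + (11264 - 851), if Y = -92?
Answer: 31406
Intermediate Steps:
a(y) = -92 + y
(a(-134) + 21219) + (11264 - 851) = ((-92 - 134) + 21219) + (11264 - 851) = (-226 + 21219) + 10413 = 20993 + 10413 = 31406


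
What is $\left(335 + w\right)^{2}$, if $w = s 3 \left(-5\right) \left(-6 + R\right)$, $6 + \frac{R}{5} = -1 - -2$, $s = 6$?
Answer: $9765625$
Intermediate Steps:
$R = -25$ ($R = -30 + 5 \left(-1 - -2\right) = -30 + 5 \left(-1 + 2\right) = -30 + 5 \cdot 1 = -30 + 5 = -25$)
$w = 2790$ ($w = 6 \cdot 3 \left(-5\right) \left(-6 - 25\right) = 18 \left(-5\right) \left(-31\right) = \left(-90\right) \left(-31\right) = 2790$)
$\left(335 + w\right)^{2} = \left(335 + 2790\right)^{2} = 3125^{2} = 9765625$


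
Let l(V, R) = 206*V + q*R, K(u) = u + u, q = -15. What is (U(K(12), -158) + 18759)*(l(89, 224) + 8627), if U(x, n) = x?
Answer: 443297583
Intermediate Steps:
K(u) = 2*u
l(V, R) = -15*R + 206*V (l(V, R) = 206*V - 15*R = -15*R + 206*V)
(U(K(12), -158) + 18759)*(l(89, 224) + 8627) = (2*12 + 18759)*((-15*224 + 206*89) + 8627) = (24 + 18759)*((-3360 + 18334) + 8627) = 18783*(14974 + 8627) = 18783*23601 = 443297583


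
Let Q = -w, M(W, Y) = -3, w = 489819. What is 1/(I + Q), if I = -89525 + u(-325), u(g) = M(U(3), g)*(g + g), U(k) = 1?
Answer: -1/577394 ≈ -1.7319e-6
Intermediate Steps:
u(g) = -6*g (u(g) = -3*(g + g) = -6*g)
Q = -489819 (Q = -1*489819 = -489819)
I = -87575 (I = -89525 - 6*(-325) = -89525 + 1950 = -87575)
1/(I + Q) = 1/(-87575 - 489819) = 1/(-577394) = -1/577394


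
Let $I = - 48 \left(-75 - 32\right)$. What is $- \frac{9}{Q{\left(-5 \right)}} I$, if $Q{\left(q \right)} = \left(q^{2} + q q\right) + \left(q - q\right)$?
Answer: $- \frac{23112}{25} \approx -924.48$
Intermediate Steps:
$Q{\left(q \right)} = 2 q^{2}$ ($Q{\left(q \right)} = \left(q^{2} + q^{2}\right) + 0 = 2 q^{2} + 0 = 2 q^{2}$)
$I = 5136$ ($I = - 48 \left(-75 - 32\right) = \left(-48\right) \left(-107\right) = 5136$)
$- \frac{9}{Q{\left(-5 \right)}} I = - \frac{9}{2 \left(-5\right)^{2}} \cdot 5136 = - \frac{9}{2 \cdot 25} \cdot 5136 = - \frac{9}{50} \cdot 5136 = \left(-9\right) \frac{1}{50} \cdot 5136 = \left(- \frac{9}{50}\right) 5136 = - \frac{23112}{25}$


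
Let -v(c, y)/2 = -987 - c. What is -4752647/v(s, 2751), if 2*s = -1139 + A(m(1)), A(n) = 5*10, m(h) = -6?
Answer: -4752647/885 ≈ -5370.2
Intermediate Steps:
A(n) = 50
s = -1089/2 (s = (-1139 + 50)/2 = (½)*(-1089) = -1089/2 ≈ -544.50)
v(c, y) = 1974 + 2*c (v(c, y) = -2*(-987 - c) = 1974 + 2*c)
-4752647/v(s, 2751) = -4752647/(1974 + 2*(-1089/2)) = -4752647/(1974 - 1089) = -4752647/885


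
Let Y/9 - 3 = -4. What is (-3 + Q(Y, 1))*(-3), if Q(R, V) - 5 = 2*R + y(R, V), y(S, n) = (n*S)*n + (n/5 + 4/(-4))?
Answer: 387/5 ≈ 77.400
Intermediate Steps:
Y = -9 (Y = 27 + 9*(-4) = 27 - 36 = -9)
y(S, n) = -1 + n/5 + S*n**2 (y(S, n) = (S*n)*n + (n*(1/5) + 4*(-1/4)) = S*n**2 + (n/5 - 1) = S*n**2 + (-1 + n/5) = -1 + n/5 + S*n**2)
Q(R, V) = 4 + 2*R + V/5 + R*V**2 (Q(R, V) = 5 + (2*R + (-1 + V/5 + R*V**2)) = 5 + (-1 + 2*R + V/5 + R*V**2) = 4 + 2*R + V/5 + R*V**2)
(-3 + Q(Y, 1))*(-3) = (-3 + (4 + 2*(-9) + (1/5)*1 - 9*1**2))*(-3) = (-3 + (4 - 18 + 1/5 - 9*1))*(-3) = (-3 + (4 - 18 + 1/5 - 9))*(-3) = (-3 - 114/5)*(-3) = -129/5*(-3) = 387/5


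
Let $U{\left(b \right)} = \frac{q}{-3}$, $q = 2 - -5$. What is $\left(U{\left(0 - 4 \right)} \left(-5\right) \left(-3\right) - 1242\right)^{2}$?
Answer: $1630729$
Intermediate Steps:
$q = 7$ ($q = 2 + 5 = 7$)
$U{\left(b \right)} = - \frac{7}{3}$ ($U{\left(b \right)} = \frac{7}{-3} = 7 \left(- \frac{1}{3}\right) = - \frac{7}{3}$)
$\left(U{\left(0 - 4 \right)} \left(-5\right) \left(-3\right) - 1242\right)^{2} = \left(\left(- \frac{7}{3}\right) \left(-5\right) \left(-3\right) - 1242\right)^{2} = \left(\frac{35}{3} \left(-3\right) - 1242\right)^{2} = \left(-35 - 1242\right)^{2} = \left(-1277\right)^{2} = 1630729$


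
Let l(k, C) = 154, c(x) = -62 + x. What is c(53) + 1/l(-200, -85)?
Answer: -1385/154 ≈ -8.9935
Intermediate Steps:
c(53) + 1/l(-200, -85) = (-62 + 53) + 1/154 = -9 + 1/154 = -1385/154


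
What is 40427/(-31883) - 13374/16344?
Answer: -60396785/28949764 ≈ -2.0863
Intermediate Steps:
40427/(-31883) - 13374/16344 = 40427*(-1/31883) - 13374*1/16344 = -40427/31883 - 743/908 = -60396785/28949764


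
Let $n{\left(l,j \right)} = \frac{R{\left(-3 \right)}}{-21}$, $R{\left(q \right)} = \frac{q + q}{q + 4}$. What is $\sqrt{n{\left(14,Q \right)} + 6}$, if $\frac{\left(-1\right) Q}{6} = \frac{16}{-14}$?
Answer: $\frac{2 \sqrt{77}}{7} \approx 2.5071$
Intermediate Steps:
$Q = \frac{48}{7}$ ($Q = - 6 \frac{16}{-14} = - 6 \cdot 16 \left(- \frac{1}{14}\right) = \left(-6\right) \left(- \frac{8}{7}\right) = \frac{48}{7} \approx 6.8571$)
$R{\left(q \right)} = \frac{2 q}{4 + q}$
$n{\left(l,j \right)} = \frac{2}{7}$ ($n{\left(l,j \right)} = \frac{2 \left(-3\right) \frac{1}{4 - 3}}{-21} = 2 \left(-3\right) 1^{-1} \left(- \frac{1}{21}\right) = 2 \left(-3\right) 1 \left(- \frac{1}{21}\right) = \left(-6\right) \left(- \frac{1}{21}\right) = \frac{2}{7}$)
$\sqrt{n{\left(14,Q \right)} + 6} = \sqrt{\frac{2}{7} + 6} = \sqrt{\frac{44}{7}} = \frac{2 \sqrt{77}}{7}$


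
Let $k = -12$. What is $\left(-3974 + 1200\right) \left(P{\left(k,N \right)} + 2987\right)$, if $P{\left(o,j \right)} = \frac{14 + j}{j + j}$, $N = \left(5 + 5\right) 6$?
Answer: $- \frac{248629459}{30} \approx -8.2876 \cdot 10^{6}$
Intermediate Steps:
$N = 60$ ($N = 10 \cdot 6 = 60$)
$P{\left(o,j \right)} = \frac{14 + j}{2 j}$
$\left(-3974 + 1200\right) \left(P{\left(k,N \right)} + 2987\right) = \left(-3974 + 1200\right) \left(\frac{14 + 60}{2 \cdot 60} + 2987\right) = - 2774 \left(\frac{1}{2} \cdot \frac{1}{60} \cdot 74 + 2987\right) = - 2774 \left(\frac{37}{60} + 2987\right) = \left(-2774\right) \frac{179257}{60} = - \frac{248629459}{30}$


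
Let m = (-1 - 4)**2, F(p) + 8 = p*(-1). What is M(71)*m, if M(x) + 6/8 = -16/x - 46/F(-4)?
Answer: 74725/284 ≈ 263.12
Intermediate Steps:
F(p) = -8 - p (F(p) = -8 + p*(-1) = -8 - p)
m = 25 (m = (-5)**2 = 25)
M(x) = 43/4 - 16/x (M(x) = -3/4 + (-16/x - 46/(-8 - 1*(-4))) = -3/4 + (-16/x - 46/(-8 + 4)) = -3/4 + (-16/x - 46/(-4)) = -3/4 + (-16/x - 46*(-1/4)) = -3/4 + (-16/x + 23/2) = -3/4 + (23/2 - 16/x) = 43/4 - 16/x)
M(71)*m = (43/4 - 16/71)*25 = (2989/284)*25 = 74725/284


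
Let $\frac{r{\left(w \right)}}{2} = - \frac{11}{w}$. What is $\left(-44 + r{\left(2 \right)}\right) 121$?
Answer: $-6655$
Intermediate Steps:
$r{\left(w \right)} = - \frac{22}{w}$ ($r{\left(w \right)} = 2 \left(- \frac{11}{w}\right) = - \frac{22}{w}$)
$\left(-44 + r{\left(2 \right)}\right) 121 = \left(-44 - \frac{22}{2}\right) 121 = \left(-44 - 11\right) 121 = \left(-55\right) 121 = -6655$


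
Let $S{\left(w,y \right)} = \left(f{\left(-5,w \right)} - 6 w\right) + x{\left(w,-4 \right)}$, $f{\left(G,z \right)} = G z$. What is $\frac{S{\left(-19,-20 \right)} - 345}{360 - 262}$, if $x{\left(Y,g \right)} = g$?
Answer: $- \frac{10}{7} \approx -1.4286$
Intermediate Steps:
$S{\left(w,y \right)} = -4 - 11 w$ ($S{\left(w,y \right)} = \left(- 5 w - 6 w\right) - 4 = - 11 w - 4 = -4 - 11 w$)
$\frac{S{\left(-19,-20 \right)} - 345}{360 - 262} = \frac{\left(-4 - -209\right) - 345}{360 - 262} = \frac{\left(-4 + 209\right) - 345}{98} = \left(205 - 345\right) \frac{1}{98} = \left(-140\right) \frac{1}{98} = - \frac{10}{7}$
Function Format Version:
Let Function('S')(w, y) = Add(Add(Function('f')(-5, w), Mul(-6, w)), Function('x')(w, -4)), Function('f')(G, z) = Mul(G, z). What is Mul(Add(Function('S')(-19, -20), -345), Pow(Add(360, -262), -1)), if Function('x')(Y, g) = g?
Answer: Rational(-10, 7) ≈ -1.4286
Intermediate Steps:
Function('S')(w, y) = Add(-4, Mul(-11, w)) (Function('S')(w, y) = Add(Add(Mul(-5, w), Mul(-6, w)), -4) = Add(Mul(-11, w), -4) = Add(-4, Mul(-11, w)))
Mul(Add(Function('S')(-19, -20), -345), Pow(Add(360, -262), -1)) = Mul(Add(Add(-4, Mul(-11, -19)), -345), Pow(Add(360, -262), -1)) = Mul(Add(Add(-4, 209), -345), Pow(98, -1)) = Mul(Add(205, -345), Rational(1, 98)) = Mul(-140, Rational(1, 98)) = Rational(-10, 7)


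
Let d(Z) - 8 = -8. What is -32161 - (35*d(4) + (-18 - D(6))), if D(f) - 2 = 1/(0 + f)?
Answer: -192845/6 ≈ -32141.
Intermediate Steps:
D(f) = 2 + 1/f (D(f) = 2 + 1/(0 + f) = 2 + 1/f)
d(Z) = 0 (d(Z) = 8 - 8 = 0)
-32161 - (35*d(4) + (-18 - D(6))) = -32161 - (35*0 + (-18 - (2 + 1/6))) = -32161 - (0 + (-18 - (2 + ⅙))) = -32161 - (0 + (-18 - 1*13/6)) = -32161 - (0 + (-18 - 13/6)) = -32161 - (0 - 121/6) = -32161 - 1*(-121/6) = -32161 + 121/6 = -192845/6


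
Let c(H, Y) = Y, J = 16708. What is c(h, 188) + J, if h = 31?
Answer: 16896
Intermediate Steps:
c(h, 188) + J = 188 + 16708 = 16896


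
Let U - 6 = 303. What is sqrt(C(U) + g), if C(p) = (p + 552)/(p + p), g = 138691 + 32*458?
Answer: sqrt(6507492414)/206 ≈ 391.60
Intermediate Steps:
U = 309 (U = 6 + 303 = 309)
g = 153347 (g = 138691 + 14656 = 153347)
C(p) = (552 + p)/(2*p) (C(p) = (552 + p)/((2*p)) = (552 + p)*(1/(2*p)) = (552 + p)/(2*p))
sqrt(C(U) + g) = sqrt((1/2)*(552 + 309)/309 + 153347) = sqrt((1/2)*(1/309)*861 + 153347) = sqrt(287/206 + 153347) = sqrt(31589769/206) = sqrt(6507492414)/206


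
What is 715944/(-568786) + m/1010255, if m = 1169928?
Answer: -28923669156/287309450215 ≈ -0.10067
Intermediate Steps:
715944/(-568786) + m/1010255 = 715944/(-568786) + 1169928/1010255 = 715944*(-1/568786) + 1169928*(1/1010255) = -357972/284393 + 1169928/1010255 = -28923669156/287309450215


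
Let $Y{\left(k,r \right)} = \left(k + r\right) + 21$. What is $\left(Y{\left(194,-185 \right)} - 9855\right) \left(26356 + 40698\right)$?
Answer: $-658805550$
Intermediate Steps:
$Y{\left(k,r \right)} = 21 + k + r$
$\left(Y{\left(194,-185 \right)} - 9855\right) \left(26356 + 40698\right) = \left(\left(21 + 194 - 185\right) - 9855\right) \left(26356 + 40698\right) = \left(30 - 9855\right) 67054 = \left(-9825\right) 67054 = -658805550$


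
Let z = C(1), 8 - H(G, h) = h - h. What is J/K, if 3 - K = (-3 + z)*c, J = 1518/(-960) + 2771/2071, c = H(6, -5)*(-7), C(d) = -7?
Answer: 80603/184567520 ≈ 0.00043671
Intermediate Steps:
H(G, h) = 8 (H(G, h) = 8 - (h - h) = 8 - 1*0 = 8 + 0 = 8)
c = -56 (c = 8*(-7) = -56)
z = -7
J = -80603/331360 (J = 1518*(-1/960) + 2771*(1/2071) = -253/160 + 2771/2071 = -80603/331360 ≈ -0.24325)
K = -557 (K = 3 - (-3 - 7)*(-56) = 3 - (-10)*(-56) = 3 - 1*560 = 3 - 560 = -557)
J/K = -80603/331360/(-557) = -80603/331360*(-1/557) = 80603/184567520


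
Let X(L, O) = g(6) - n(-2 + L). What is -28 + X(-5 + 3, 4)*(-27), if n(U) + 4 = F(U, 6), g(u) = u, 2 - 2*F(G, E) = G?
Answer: -217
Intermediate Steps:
F(G, E) = 1 - G/2
n(U) = -3 - U/2 (n(U) = -4 + (1 - U/2) = -3 - U/2)
X(L, O) = 8 + L/2 (X(L, O) = 6 - (-3 - (-2 + L)/2) = 6 - (-3 + (1 - L/2)) = 6 - (-2 - L/2) = 6 + (2 + L/2) = 8 + L/2)
-28 + X(-5 + 3, 4)*(-27) = -28 + (8 + (-5 + 3)/2)*(-27) = -28 + (8 + (1/2)*(-2))*(-27) = -28 + (8 - 1)*(-27) = -28 + 7*(-27) = -28 - 189 = -217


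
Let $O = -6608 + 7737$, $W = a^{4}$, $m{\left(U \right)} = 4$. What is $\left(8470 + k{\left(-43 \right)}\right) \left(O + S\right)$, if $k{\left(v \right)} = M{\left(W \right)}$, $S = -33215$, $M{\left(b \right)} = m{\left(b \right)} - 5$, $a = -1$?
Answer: $-271736334$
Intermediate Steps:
$W = 1$ ($W = \left(-1\right)^{4} = 1$)
$M{\left(b \right)} = -1$ ($M{\left(b \right)} = 4 - 5 = -1$)
$O = 1129$
$k{\left(v \right)} = -1$
$\left(8470 + k{\left(-43 \right)}\right) \left(O + S\right) = \left(8470 - 1\right) \left(1129 - 33215\right) = 8469 \left(-32086\right) = -271736334$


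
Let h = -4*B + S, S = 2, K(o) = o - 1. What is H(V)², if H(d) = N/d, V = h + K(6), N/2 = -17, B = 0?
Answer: 1156/49 ≈ 23.592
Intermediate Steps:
K(o) = -1 + o
h = 2 (h = -4*0 + 2 = 0 + 2 = 2)
N = -34 (N = 2*(-17) = -34)
V = 7 (V = 2 + (-1 + 6) = 2 + 5 = 7)
H(d) = -34/d
H(V)² = (-34/7)² = 1156/49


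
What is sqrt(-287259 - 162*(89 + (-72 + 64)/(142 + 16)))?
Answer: I*sqrt(1882714965)/79 ≈ 549.24*I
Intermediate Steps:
sqrt(-287259 - 162*(89 + (-72 + 64)/(142 + 16))) = sqrt(-287259 - 162*(89 - 8/158)) = sqrt(-287259 - 162*(89 - 8*1/158)) = sqrt(-287259 - 162*(89 - 4/79)) = sqrt(-287259 - 162*7027/79) = sqrt(-287259 - 1138374/79) = sqrt(-23831835/79) = I*sqrt(1882714965)/79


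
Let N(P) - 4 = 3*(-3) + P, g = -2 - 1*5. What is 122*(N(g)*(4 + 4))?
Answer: -11712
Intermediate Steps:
g = -7 (g = -2 - 5 = -7)
N(P) = -5 + P (N(P) = 4 + (3*(-3) + P) = 4 + (-9 + P) = -5 + P)
122*(N(g)*(4 + 4)) = 122*((-5 - 7)*(4 + 4)) = 122*(-12*8) = 122*(-96) = -11712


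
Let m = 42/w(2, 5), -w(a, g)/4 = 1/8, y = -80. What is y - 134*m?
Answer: 11176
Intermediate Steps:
w(a, g) = -½ (w(a, g) = -4/8 = -4*⅛ = -½)
m = -84 (m = 42/(-½) = 42*(-2) = -84)
y - 134*m = -80 - 134*(-84) = -80 + 11256 = 11176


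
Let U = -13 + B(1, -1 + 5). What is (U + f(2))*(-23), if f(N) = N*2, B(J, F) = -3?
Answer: 276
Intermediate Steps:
f(N) = 2*N
U = -16 (U = -13 - 3 = -16)
(U + f(2))*(-23) = (-16 + 2*2)*(-23) = (-16 + 4)*(-23) = -12*(-23) = 276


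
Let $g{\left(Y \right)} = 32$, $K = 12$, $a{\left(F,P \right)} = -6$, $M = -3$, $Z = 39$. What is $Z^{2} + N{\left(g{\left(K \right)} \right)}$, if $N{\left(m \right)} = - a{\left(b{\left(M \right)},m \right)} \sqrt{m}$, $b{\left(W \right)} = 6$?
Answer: $1521 + 24 \sqrt{2} \approx 1554.9$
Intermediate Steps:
$N{\left(m \right)} = 6 \sqrt{m}$ ($N{\left(m \right)} = - \left(-6\right) \sqrt{m} = 6 \sqrt{m}$)
$Z^{2} + N{\left(g{\left(K \right)} \right)} = 39^{2} + 6 \sqrt{32} = 1521 + 6 \cdot 4 \sqrt{2} = 1521 + 24 \sqrt{2}$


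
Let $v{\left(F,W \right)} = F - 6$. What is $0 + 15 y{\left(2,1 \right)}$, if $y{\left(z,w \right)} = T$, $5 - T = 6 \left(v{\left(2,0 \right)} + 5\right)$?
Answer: $-15$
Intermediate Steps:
$v{\left(F,W \right)} = -6 + F$ ($v{\left(F,W \right)} = F - 6 = -6 + F$)
$T = -1$ ($T = 5 - 6 \left(\left(-6 + 2\right) + 5\right) = 5 - 6 \left(-4 + 5\right) = 5 - 6 \cdot 1 = 5 - 6 = -1$)
$y{\left(z,w \right)} = -1$
$0 + 15 y{\left(2,1 \right)} = 0 + 15 \left(-1\right) = 0 - 15 = -15$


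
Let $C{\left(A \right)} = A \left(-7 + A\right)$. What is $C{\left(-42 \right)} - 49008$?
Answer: $-46950$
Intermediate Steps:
$C{\left(-42 \right)} - 49008 = - 42 \left(-7 - 42\right) - 49008 = \left(-42\right) \left(-49\right) - 49008 = 2058 - 49008 = -46950$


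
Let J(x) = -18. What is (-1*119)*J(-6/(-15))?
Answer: 2142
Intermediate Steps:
(-1*119)*J(-6/(-15)) = -1*119*(-18) = -119*(-18) = 2142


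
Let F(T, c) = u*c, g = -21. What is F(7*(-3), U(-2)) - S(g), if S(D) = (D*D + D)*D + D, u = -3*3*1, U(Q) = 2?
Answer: 8823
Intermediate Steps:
u = -9 (u = -9*1 = -9)
F(T, c) = -9*c
S(D) = D + D*(D + D²) (S(D) = (D² + D)*D + D = (D + D²)*D + D = D*(D + D²) + D = D + D*(D + D²))
F(7*(-3), U(-2)) - S(g) = -9*2 - (-21)*(1 - 21 + (-21)²) = -18 - (-21)*(1 - 21 + 441) = -18 - (-21)*421 = -18 - 1*(-8841) = -18 + 8841 = 8823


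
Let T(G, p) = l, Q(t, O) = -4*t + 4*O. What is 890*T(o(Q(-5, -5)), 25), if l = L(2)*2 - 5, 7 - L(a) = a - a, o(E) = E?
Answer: 8010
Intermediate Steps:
L(a) = 7 (L(a) = 7 - (a - a) = 7 - 1*0 = 7 + 0 = 7)
l = 9 (l = 7*2 - 5 = 14 - 5 = 9)
T(G, p) = 9
890*T(o(Q(-5, -5)), 25) = 890*9 = 8010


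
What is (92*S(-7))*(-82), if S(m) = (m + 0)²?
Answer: -369656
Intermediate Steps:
S(m) = m²
(92*S(-7))*(-82) = (92*(-7)²)*(-82) = (92*49)*(-82) = 4508*(-82) = -369656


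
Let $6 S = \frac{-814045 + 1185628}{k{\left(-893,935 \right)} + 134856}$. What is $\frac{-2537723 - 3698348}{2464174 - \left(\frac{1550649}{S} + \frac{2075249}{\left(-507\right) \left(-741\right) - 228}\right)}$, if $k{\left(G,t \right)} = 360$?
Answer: $\frac{5087838256992897}{751779178863275} \approx 6.7677$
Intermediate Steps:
$S = \frac{41287}{90144}$ ($S = \frac{\left(-814045 + 1185628\right) \frac{1}{360 + 134856}}{6} = \frac{371583 \cdot \frac{1}{135216}}{6} = \frac{1}{6} \cdot \frac{41287}{15024} = \frac{41287}{90144} \approx 0.45801$)
$\frac{-2537723 - 3698348}{2464174 - \left(\frac{1550649}{S} + \frac{2075249}{\left(-507\right) \left(-741\right) - 228}\right)} = \frac{-2537723 - 3698348}{2464174 - \left(\frac{139781703456}{41287} + \frac{2075249}{\left(-507\right) \left(-741\right) - 228}\right)} = - \frac{6236071}{2464174 - \left(\frac{139781703456}{41287} + \frac{2075249}{375687 - 228}\right)} = - \frac{6236071}{2464174 - \left(\frac{139781703456}{41287} + \frac{2075249}{375459}\right)} = - \frac{6236071}{2464174 - \frac{2762230751510093}{815872407}} = - \frac{6236071}{- \frac{751779178863275}{815872407}} = \left(-6236071\right) \left(- \frac{815872407}{751779178863275}\right) = \frac{5087838256992897}{751779178863275}$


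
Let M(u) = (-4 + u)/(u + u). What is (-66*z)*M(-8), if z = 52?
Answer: -2574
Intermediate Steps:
M(u) = (-4 + u)/(2*u) (M(u) = (-4 + u)/((2*u)) = (-4 + u)*(1/(2*u)) = (-4 + u)/(2*u))
(-66*z)*M(-8) = (-66*52)*((1/2)*(-4 - 8)/(-8)) = -1716*(-1)*(-12)/8 = -3432*3/4 = -2574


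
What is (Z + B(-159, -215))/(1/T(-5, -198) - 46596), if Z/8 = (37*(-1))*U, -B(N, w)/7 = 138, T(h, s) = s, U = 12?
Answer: 894564/9226009 ≈ 0.096961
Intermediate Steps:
B(N, w) = -966 (B(N, w) = -7*138 = -966)
Z = -3552 (Z = 8*((37*(-1))*12) = 8*(-37*12) = 8*(-444) = -3552)
(Z + B(-159, -215))/(1/T(-5, -198) - 46596) = (-3552 - 966)/(1/(-198) - 46596) = -4518/(-1/198 - 46596) = -4518/(-9226009/198) = -4518*(-198/9226009) = 894564/9226009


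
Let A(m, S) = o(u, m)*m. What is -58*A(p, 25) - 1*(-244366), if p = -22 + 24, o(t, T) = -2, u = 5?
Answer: 244598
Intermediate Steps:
p = 2
A(m, S) = -2*m
-58*A(p, 25) - 1*(-244366) = -(-116)*2 - 1*(-244366) = -58*(-4) + 244366 = 232 + 244366 = 244598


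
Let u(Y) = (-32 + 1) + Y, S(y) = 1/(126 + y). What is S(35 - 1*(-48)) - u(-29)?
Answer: 12541/209 ≈ 60.005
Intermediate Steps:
u(Y) = -31 + Y
S(35 - 1*(-48)) - u(-29) = 1/(126 + (35 - 1*(-48))) - (-31 - 29) = 1/(126 + (35 + 48)) - 1*(-60) = 1/(126 + 83) + 60 = 1/209 + 60 = 12541/209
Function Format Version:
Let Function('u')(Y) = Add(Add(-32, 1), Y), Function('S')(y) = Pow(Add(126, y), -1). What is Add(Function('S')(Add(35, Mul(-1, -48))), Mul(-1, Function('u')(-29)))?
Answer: Rational(12541, 209) ≈ 60.005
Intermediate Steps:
Function('u')(Y) = Add(-31, Y)
Add(Function('S')(Add(35, Mul(-1, -48))), Mul(-1, Function('u')(-29))) = Add(Pow(Add(126, Add(35, Mul(-1, -48))), -1), Mul(-1, Add(-31, -29))) = Add(Pow(Add(126, Add(35, 48)), -1), Mul(-1, -60)) = Add(Pow(Add(126, 83), -1), 60) = Add(Pow(209, -1), 60) = Add(Rational(1, 209), 60) = Rational(12541, 209)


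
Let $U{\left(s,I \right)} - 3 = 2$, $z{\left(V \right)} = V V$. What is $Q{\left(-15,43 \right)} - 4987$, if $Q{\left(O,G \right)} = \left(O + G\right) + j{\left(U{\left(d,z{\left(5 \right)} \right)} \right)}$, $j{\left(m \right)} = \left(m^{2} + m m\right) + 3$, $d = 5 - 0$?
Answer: $-4906$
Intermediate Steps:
$d = 5$ ($d = 5 + 0 = 5$)
$z{\left(V \right)} = V^{2}$
$U{\left(s,I \right)} = 5$ ($U{\left(s,I \right)} = 3 + 2 = 5$)
$j{\left(m \right)} = 3 + 2 m^{2}$ ($j{\left(m \right)} = \left(m^{2} + m^{2}\right) + 3 = 2 m^{2} + 3 = 3 + 2 m^{2}$)
$Q{\left(O,G \right)} = 53 + G + O$ ($Q{\left(O,G \right)} = \left(O + G\right) + \left(3 + 2 \cdot 5^{2}\right) = \left(G + O\right) + \left(3 + 2 \cdot 25\right) = \left(G + O\right) + \left(3 + 50\right) = \left(G + O\right) + 53 = 53 + G + O$)
$Q{\left(-15,43 \right)} - 4987 = \left(53 + 43 - 15\right) - 4987 = 81 - 4987 = -4906$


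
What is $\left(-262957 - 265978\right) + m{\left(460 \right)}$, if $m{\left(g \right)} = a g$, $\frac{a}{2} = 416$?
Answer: $-146215$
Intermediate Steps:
$a = 832$ ($a = 2 \cdot 416 = 832$)
$m{\left(g \right)} = 832 g$
$\left(-262957 - 265978\right) + m{\left(460 \right)} = \left(-262957 - 265978\right) + 832 \cdot 460 = -528935 + 382720 = -146215$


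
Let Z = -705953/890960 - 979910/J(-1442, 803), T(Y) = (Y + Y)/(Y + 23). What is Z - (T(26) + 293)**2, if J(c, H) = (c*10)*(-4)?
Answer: -2722415245064407/31476725840 ≈ -86490.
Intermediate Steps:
T(Y) = 2*Y/(23 + Y) (T(Y) = (2*Y)/(23 + Y) = 2*Y/(23 + Y))
J(c, H) = -40*c (J(c, H) = (10*c)*(-4) = -40*c)
Z = -1631749969/91768880 (Z = -705953/890960 - 979910/((-40*(-1442))) = -705953*1/890960 - 979910/57680 = -705953/890960 - 979910*1/57680 = -705953/890960 - 97991/5768 = -1631749969/91768880 ≈ -17.781)
Z - (T(26) + 293)**2 = -1631749969/91768880 - (2*26/(23 + 26) + 293)**2 = -1631749969/91768880 - (2*26/49 + 293)**2 = -1631749969/91768880 - (2*26*(1/49) + 293)**2 = -1631749969/91768880 - (52/49 + 293)**2 = -1631749969/91768880 - (14409/49)**2 = -1631749969/91768880 - 1*207619281/2401 = -1631749969/91768880 - 207619281/2401 = -2722415245064407/31476725840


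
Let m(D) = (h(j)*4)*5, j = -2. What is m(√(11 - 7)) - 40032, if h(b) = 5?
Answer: -39932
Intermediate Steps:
m(D) = 100 (m(D) = (5*4)*5 = 20*5 = 100)
m(√(11 - 7)) - 40032 = 100 - 40032 = -39932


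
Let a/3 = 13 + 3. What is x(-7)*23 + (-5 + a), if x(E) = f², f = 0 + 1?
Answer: 66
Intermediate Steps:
a = 48 (a = 3*(13 + 3) = 3*16 = 48)
f = 1
x(E) = 1 (x(E) = 1² = 1)
x(-7)*23 + (-5 + a) = 1*23 + (-5 + 48) = 23 + 43 = 66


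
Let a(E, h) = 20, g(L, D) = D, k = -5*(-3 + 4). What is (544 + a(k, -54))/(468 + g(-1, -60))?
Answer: 47/34 ≈ 1.3824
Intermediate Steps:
k = -5 (k = -5*1 = -5)
(544 + a(k, -54))/(468 + g(-1, -60)) = (544 + 20)/(468 - 60) = 564/408 = 564*(1/408) = 47/34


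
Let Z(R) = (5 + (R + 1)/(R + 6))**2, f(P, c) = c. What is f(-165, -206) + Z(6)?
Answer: -25175/144 ≈ -174.83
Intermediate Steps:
Z(R) = (5 + (1 + R)/(6 + R))**2
f(-165, -206) + Z(6) = -206 + (31 + 6*6)**2/(6 + 6)**2 = -206 + (31 + 36)**2/12**2 = -206 + (1/144)*67**2 = -206 + (1/144)*4489 = -206 + 4489/144 = -25175/144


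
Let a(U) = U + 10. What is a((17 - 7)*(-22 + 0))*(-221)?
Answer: 46410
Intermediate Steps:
a(U) = 10 + U
a((17 - 7)*(-22 + 0))*(-221) = (10 + (17 - 7)*(-22 + 0))*(-221) = (10 + 10*(-22))*(-221) = (10 - 220)*(-221) = -210*(-221) = 46410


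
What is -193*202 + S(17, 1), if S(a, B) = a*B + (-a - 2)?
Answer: -38988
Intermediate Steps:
S(a, B) = -2 - a + B*a (S(a, B) = B*a + (-2 - a) = -2 - a + B*a)
-193*202 + S(17, 1) = -193*202 + (-2 - 1*17 + 1*17) = -38986 + (-2 - 17 + 17) = -38986 - 2 = -38988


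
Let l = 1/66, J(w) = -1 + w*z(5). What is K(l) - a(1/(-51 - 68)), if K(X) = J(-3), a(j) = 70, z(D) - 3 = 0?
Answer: -80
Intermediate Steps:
z(D) = 3 (z(D) = 3 + 0 = 3)
J(w) = -1 + 3*w (J(w) = -1 + w*3 = -1 + 3*w)
l = 1/66 ≈ 0.015152
K(X) = -10 (K(X) = -1 + 3*(-3) = -1 - 9 = -10)
K(l) - a(1/(-51 - 68)) = -10 - 1*70 = -10 - 70 = -80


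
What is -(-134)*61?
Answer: 8174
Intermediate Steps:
-(-134)*61 = -67*(-122) = 8174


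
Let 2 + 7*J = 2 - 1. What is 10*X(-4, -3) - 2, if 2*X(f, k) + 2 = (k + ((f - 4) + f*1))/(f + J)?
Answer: 177/29 ≈ 6.1034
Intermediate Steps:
J = -⅐ (J = -2/7 + (2 - 1)/7 = -2/7 + (⅐)*1 = -2/7 + ⅐ = -⅐ ≈ -0.14286)
X(f, k) = -1 + (-4 + k + 2*f)/(2*(-⅐ + f)) (X(f, k) = -1 + ((k + ((f - 4) + f*1))/(f - ⅐))/2 = -1 + ((k + ((-4 + f) + f))/(-⅐ + f))/2 = -1 + ((k + (-4 + 2*f))/(-⅐ + f))/2 = -1 + ((-4 + k + 2*f)/(-⅐ + f))/2 = -1 + (-4 + k + 2*f)/(2*(-⅐ + f)))
10*X(-4, -3) - 2 = 10*((-26 + 7*(-3))/(2*(-1 + 7*(-4)))) - 2 = 10*((-26 - 21)/(2*(-1 - 28))) - 2 = 10*((½)*(-47)/(-29)) - 2 = 10*((½)*(-1/29)*(-47)) - 2 = 10*(47/58) - 2 = 235/29 - 2 = 177/29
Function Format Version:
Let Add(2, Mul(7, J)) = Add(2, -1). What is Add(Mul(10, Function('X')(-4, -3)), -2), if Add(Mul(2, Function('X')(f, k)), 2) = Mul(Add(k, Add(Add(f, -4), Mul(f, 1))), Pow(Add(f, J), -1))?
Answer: Rational(177, 29) ≈ 6.1034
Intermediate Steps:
J = Rational(-1, 7) (J = Add(Rational(-2, 7), Mul(Rational(1, 7), Add(2, -1))) = Add(Rational(-2, 7), Mul(Rational(1, 7), 1)) = Add(Rational(-2, 7), Rational(1, 7)) = Rational(-1, 7) ≈ -0.14286)
Function('X')(f, k) = Add(-1, Mul(Rational(1, 2), Pow(Add(Rational(-1, 7), f), -1), Add(-4, k, Mul(2, f)))) (Function('X')(f, k) = Add(-1, Mul(Rational(1, 2), Mul(Add(k, Add(Add(f, -4), Mul(f, 1))), Pow(Add(f, Rational(-1, 7)), -1)))) = Add(-1, Mul(Rational(1, 2), Mul(Add(k, Add(Add(-4, f), f)), Pow(Add(Rational(-1, 7), f), -1)))) = Add(-1, Mul(Rational(1, 2), Mul(Add(k, Add(-4, Mul(2, f))), Pow(Add(Rational(-1, 7), f), -1)))) = Add(-1, Mul(Rational(1, 2), Mul(Add(-4, k, Mul(2, f)), Pow(Add(Rational(-1, 7), f), -1)))) = Add(-1, Mul(Rational(1, 2), Mul(Pow(Add(Rational(-1, 7), f), -1), Add(-4, k, Mul(2, f))))) = Add(-1, Mul(Rational(1, 2), Pow(Add(Rational(-1, 7), f), -1), Add(-4, k, Mul(2, f)))))
Add(Mul(10, Function('X')(-4, -3)), -2) = Add(Mul(10, Mul(Rational(1, 2), Pow(Add(-1, Mul(7, -4)), -1), Add(-26, Mul(7, -3)))), -2) = Add(Mul(10, Mul(Rational(1, 2), Pow(Add(-1, -28), -1), Add(-26, -21))), -2) = Add(Mul(10, Mul(Rational(1, 2), Pow(-29, -1), -47)), -2) = Add(Mul(10, Mul(Rational(1, 2), Rational(-1, 29), -47)), -2) = Add(Mul(10, Rational(47, 58)), -2) = Add(Rational(235, 29), -2) = Rational(177, 29)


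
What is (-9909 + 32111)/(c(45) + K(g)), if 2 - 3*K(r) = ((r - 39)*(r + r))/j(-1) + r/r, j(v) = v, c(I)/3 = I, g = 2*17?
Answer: 11101/11 ≈ 1009.2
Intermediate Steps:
g = 34
c(I) = 3*I
K(r) = ⅓ + 2*r*(-39 + r)/3 (K(r) = ⅔ - (((r - 39)*(r + r))/(-1) + r/r)/3 = ⅔ - (((-39 + r)*(2*r))*(-1) + 1)/3 = ⅔ - ((2*r*(-39 + r))*(-1) + 1)/3 = ⅔ - (-2*r*(-39 + r) + 1)/3 = ⅔ - (1 - 2*r*(-39 + r))/3 = ⅔ + (-⅓ + 2*r*(-39 + r)/3) = ⅓ + 2*r*(-39 + r)/3)
(-9909 + 32111)/(c(45) + K(g)) = (-9909 + 32111)/(3*45 + (⅓ - 26*34 + (⅔)*34²)) = 22202/(135 + (⅓ - 884 + (⅔)*1156)) = 22202/(135 + (⅓ - 884 + 2312/3)) = 22202/(135 - 113) = 22202/22 = 22202*(1/22) = 11101/11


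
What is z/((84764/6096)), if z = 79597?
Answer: 121305828/21191 ≈ 5724.4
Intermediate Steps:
z/((84764/6096)) = 79597/((84764/6096)) = 79597/((84764*(1/6096))) = 79597/(21191/1524) = 79597*(1524/21191) = 121305828/21191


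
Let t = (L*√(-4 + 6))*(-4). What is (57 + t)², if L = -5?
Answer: 4049 + 2280*√2 ≈ 7273.4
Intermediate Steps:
t = 20*√2 (t = -5*√(-4 + 6)*(-4) = -5*√2*(-4) = 20*√2 ≈ 28.284)
(57 + t)² = (57 + 20*√2)²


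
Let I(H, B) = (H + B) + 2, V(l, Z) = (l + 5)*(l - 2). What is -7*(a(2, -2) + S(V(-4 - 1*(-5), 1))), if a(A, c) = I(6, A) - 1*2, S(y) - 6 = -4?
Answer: -70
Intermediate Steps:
V(l, Z) = (-2 + l)*(5 + l) (V(l, Z) = (5 + l)*(-2 + l) = (-2 + l)*(5 + l))
S(y) = 2 (S(y) = 6 - 4 = 2)
I(H, B) = 2 + B + H (I(H, B) = (B + H) + 2 = 2 + B + H)
a(A, c) = 6 + A (a(A, c) = (2 + A + 6) - 1*2 = (8 + A) - 2 = 6 + A)
-7*(a(2, -2) + S(V(-4 - 1*(-5), 1))) = -7*((6 + 2) + 2) = -7*(8 + 2) = -7*10 = -70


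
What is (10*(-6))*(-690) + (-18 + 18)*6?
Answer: 41400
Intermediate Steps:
(10*(-6))*(-690) + (-18 + 18)*6 = -60*(-690) + 0*6 = 41400 + 0 = 41400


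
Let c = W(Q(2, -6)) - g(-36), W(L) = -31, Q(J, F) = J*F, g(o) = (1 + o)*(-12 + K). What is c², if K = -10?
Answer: 641601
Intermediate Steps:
g(o) = -22 - 22*o (g(o) = (1 + o)*(-12 - 10) = (1 + o)*(-22) = -22 - 22*o)
Q(J, F) = F*J
c = -801 (c = -31 - (-22 - 22*(-36)) = -31 - (-22 + 792) = -31 - 1*770 = -31 - 770 = -801)
c² = (-801)² = 641601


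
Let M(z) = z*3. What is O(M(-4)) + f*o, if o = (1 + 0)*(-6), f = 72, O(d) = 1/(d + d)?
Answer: -10369/24 ≈ -432.04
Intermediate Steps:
M(z) = 3*z
O(d) = 1/(2*d)
o = -6 (o = 1*(-6) = -6)
O(M(-4)) + f*o = 1/(2*((3*(-4)))) + 72*(-6) = (1/2)/(-12) - 432 = (1/2)*(-1/12) - 432 = -1/24 - 432 = -10369/24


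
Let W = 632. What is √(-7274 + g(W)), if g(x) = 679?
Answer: I*√6595 ≈ 81.21*I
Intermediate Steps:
√(-7274 + g(W)) = √(-7274 + 679) = √(-6595) = I*√6595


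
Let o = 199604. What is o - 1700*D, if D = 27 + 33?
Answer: 97604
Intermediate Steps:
D = 60
o - 1700*D = 199604 - 1700*60 = 199604 - 102000 = 97604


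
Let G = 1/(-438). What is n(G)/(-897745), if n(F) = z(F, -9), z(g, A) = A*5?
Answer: 9/179549 ≈ 5.0126e-5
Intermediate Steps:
z(g, A) = 5*A
G = -1/438 ≈ -0.0022831
n(F) = -45 (n(F) = 5*(-9) = -45)
n(G)/(-897745) = -45/(-897745) = -45*(-1/897745) = 9/179549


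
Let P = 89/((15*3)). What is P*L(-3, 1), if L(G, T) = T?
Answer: 89/45 ≈ 1.9778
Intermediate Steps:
P = 89/45 ≈ 1.9778
P*L(-3, 1) = (89/45)*1 = 89/45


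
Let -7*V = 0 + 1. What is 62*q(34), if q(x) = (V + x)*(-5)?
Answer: -73470/7 ≈ -10496.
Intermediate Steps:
V = -⅐ (V = -(0 + 1)/7 = -⅐*1 = -⅐ ≈ -0.14286)
q(x) = 5/7 - 5*x (q(x) = (-⅐ + x)*(-5) = 5/7 - 5*x)
62*q(34) = 62*(5/7 - 5*34) = 62*(5/7 - 170) = 62*(-1185/7) = -73470/7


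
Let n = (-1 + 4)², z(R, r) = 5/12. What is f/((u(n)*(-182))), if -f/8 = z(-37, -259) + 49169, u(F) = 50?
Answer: 590033/13650 ≈ 43.226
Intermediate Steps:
z(R, r) = 5/12 (z(R, r) = 5*(1/12) = 5/12)
n = 9 (n = 3² = 9)
f = -1180066/3 (f = -8*(5/12 + 49169) = -8*590033/12 = -1180066/3 ≈ -3.9336e+5)
f/((u(n)*(-182))) = -1180066/(3*(50*(-182))) = -1180066/3/(-9100) = -1180066/3*(-1/9100) = 590033/13650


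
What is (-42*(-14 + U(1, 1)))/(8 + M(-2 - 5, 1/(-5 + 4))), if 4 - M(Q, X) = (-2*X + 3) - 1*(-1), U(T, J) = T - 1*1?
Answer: 98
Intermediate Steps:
U(T, J) = -1 + T (U(T, J) = T - 1 = -1 + T)
M(Q, X) = 2*X (M(Q, X) = 4 - ((-2*X + 3) - 1*(-1)) = 4 - ((3 - 2*X) + 1) = 4 - (4 - 2*X) = 4 + (-4 + 2*X) = 2*X)
(-42*(-14 + U(1, 1)))/(8 + M(-2 - 5, 1/(-5 + 4))) = (-42*(-14 + (-1 + 1)))/(8 + 2/(-5 + 4)) = (-42*(-14 + 0))/(8 + 2/(-1)) = (-42*(-14))/(8 + 2*(-1)) = 588/(8 - 2) = 588/6 = 588*(1/6) = 98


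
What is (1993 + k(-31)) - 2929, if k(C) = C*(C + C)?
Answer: 986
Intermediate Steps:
k(C) = 2*C² (k(C) = C*(2*C) = 2*C²)
(1993 + k(-31)) - 2929 = (1993 + 2*(-31)²) - 2929 = (1993 + 2*961) - 2929 = (1993 + 1922) - 2929 = 3915 - 2929 = 986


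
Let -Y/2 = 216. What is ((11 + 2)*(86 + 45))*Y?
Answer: -735696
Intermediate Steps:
Y = -432 (Y = -2*216 = -432)
((11 + 2)*(86 + 45))*Y = ((11 + 2)*(86 + 45))*(-432) = (13*131)*(-432) = 1703*(-432) = -735696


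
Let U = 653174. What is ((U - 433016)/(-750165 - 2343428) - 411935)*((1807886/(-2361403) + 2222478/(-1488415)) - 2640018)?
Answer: 11824787720608308638436378374942/10873198715190008285 ≈ 1.0875e+12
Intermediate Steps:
((U - 433016)/(-750165 - 2343428) - 411935)*((1807886/(-2361403) + 2222478/(-1488415)) - 2640018) = ((653174 - 433016)/(-750165 - 2343428) - 411935)*((1807886/(-2361403) + 2222478/(-1488415)) - 2640018) = (220158/(-3093593) - 411935)*((1807886*(-1/2361403) + 2222478*(-1/1488415)) - 2640018) = (220158*(-1/3093593) - 411935)*((-1807886/2361403 - 2222478/1488415) - 2640018) = (-220158/3093593 - 411935)*(-7939050857324/3514747646245 - 2640018) = -1274359452613/3093593*(-9279004990595289734/3514747646245) = 11824787720608308638436378374942/10873198715190008285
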